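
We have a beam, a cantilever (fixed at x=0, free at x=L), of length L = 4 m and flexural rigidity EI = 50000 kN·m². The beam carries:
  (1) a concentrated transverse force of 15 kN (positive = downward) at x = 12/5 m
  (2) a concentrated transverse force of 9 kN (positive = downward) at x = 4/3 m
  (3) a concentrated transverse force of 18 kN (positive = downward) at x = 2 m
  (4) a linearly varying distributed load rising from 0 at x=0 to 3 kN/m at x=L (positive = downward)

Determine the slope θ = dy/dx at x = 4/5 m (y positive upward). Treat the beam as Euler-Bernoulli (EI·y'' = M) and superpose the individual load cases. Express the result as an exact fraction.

θ(4/5) = -5051/3906250 rad

Load 1 — point force P=15 kN at a=12/5 m (b=L-a=8/5):
  θ_1 = -Px(2a-x)/(2EI)  [x≤a] = -15·(4/5)·(2·(12/5)-(4/5))/(2·50000) = -3/6250 rad
Load 2 — point force P=9 kN at a=4/3 m (b=L-a=8/3):
  θ_2 = -Px(2a-x)/(2EI)  [x≤a] = -9·(4/5)·(2·(4/3)-(4/5))/(2·50000) = -21/156250 rad
Load 3 — point force P=18 kN at a=2 m (b=L-a=2):
  θ_3 = -Px(2a-x)/(2EI)  [x≤a] = -18·(4/5)·(2·2-(4/5))/(2·50000) = -36/78125 rad
Load 4 — triangular load w₀=3 kN/m (0→w₀ over full span):
  θ_4 = (w₀Lx²/4-w₀L²x/3-w₀x⁴/(24L))/EI = (3·4·(4/5)²/4-3·4²·(4/5)/3-3·(4/5)⁴/(24·4))/50000 = -851/3906250 rad
Superposition: θ = Σ θ_i = -5051/3906250 rad ≈ -0.001293 rad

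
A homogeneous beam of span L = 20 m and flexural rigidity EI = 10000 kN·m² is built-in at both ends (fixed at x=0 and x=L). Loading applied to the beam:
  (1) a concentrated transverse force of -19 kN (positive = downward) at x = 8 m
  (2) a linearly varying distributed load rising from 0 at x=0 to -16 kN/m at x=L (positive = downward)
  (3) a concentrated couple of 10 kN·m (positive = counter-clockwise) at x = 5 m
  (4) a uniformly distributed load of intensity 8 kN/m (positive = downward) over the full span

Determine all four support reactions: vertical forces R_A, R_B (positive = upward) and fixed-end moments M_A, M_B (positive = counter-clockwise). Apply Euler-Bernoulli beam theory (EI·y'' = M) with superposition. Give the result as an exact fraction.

Load 1 — point force P=-19 kN at a=8 m (b=L-a=12):
  R_A = Pb²(3a+b)/L³ = (-19)·12²·(3·8+12)/20³ = -1539/125 kN
  M_A = Pab²/L² = (-19)·8·12²/20² = -1368/25 kN·m
  R_B = Pa²(a+3b)/L³ = (-19)·8²·(8+3·12)/20³ = -836/125 kN
  M_B = -Pa²b/L² = -(-19)·8²·12/20² = 912/25 kN·m
Load 2 — triangular load w₀=-16 kN/m (0→w₀ over full span):
  R_A = 3w₀L/20 = 3·(-16)·20/20 = -48 kN
  M_A = w₀L²/30 = (-16)·20²/30 = -640/3 kN·m
  R_B = 7w₀L/20 = 7·(-16)·20/20 = -112 kN
  M_B = -w₀L²/20 = -(-16)·20²/20 = 320 kN·m
Load 3 — applied couple M₀=10 kN·m at a=5 m (b=L-a=15):
  R_A = 6M₀ab/L³ = 6·10·5·15/20³ = 9/16 kN
  M_A = M₀b(2a-b)/L² = 10·15·(2·5-15)/20² = -15/8 kN·m
  R_B = -6M₀ab/L³ = -6·10·5·15/20³ = -9/16 kN
  M_B = M₀a(2b-a)/L² = 10·5·(2·15-5)/20² = 25/8 kN·m
Load 4 — uniform load w=8 kN/m over full span:
  R_A = wL/2 = 8·20/2 = 80 kN
  M_A = wL²/12 = 8·20²/12 = 800/3 kN·m
  R_B = wL/2 = 8·20/2 = 80 kN
  M_B = -wL²/12 = -8·20²/12 = -800/3 kN·m
Superposition: R_A = 40501/2000 kN, M_A = -1957/600 kN·m, R_B = -78501/2000 kN, M_B = 55763/600 kN·m

R_A = 40501/2000 kN, M_A = -1957/600 kN·m, R_B = -78501/2000 kN, M_B = 55763/600 kN·m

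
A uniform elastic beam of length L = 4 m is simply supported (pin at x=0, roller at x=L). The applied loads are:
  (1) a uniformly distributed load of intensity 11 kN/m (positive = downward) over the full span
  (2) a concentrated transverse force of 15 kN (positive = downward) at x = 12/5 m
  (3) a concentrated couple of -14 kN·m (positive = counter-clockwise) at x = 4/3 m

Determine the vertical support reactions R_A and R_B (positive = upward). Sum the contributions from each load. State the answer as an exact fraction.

R_A = 49/2 kN, R_B = 69/2 kN

Load 1 — uniform load w=11 kN/m over full span:
  R_A = wL/2 = 11·4/2 = 22 kN
  R_B = wL/2 = 11·4/2 = 22 kN
Load 2 — point force P=15 kN at a=12/5 m (b=L-a=8/5):
  R_A = Pb/L = 15·(8/5)/4 = 6 kN
  R_B = Pa/L = 15·(12/5)/4 = 9 kN
Load 3 — applied couple M₀=-14 kN·m at a=4/3 m (b=L-a=8/3):
  R_A = M₀/L = (-14)/4 = -7/2 kN
  R_B = -M₀/L = -(-14)/4 = 7/2 kN
Superposition: R_A = 49/2 kN, R_B = 69/2 kN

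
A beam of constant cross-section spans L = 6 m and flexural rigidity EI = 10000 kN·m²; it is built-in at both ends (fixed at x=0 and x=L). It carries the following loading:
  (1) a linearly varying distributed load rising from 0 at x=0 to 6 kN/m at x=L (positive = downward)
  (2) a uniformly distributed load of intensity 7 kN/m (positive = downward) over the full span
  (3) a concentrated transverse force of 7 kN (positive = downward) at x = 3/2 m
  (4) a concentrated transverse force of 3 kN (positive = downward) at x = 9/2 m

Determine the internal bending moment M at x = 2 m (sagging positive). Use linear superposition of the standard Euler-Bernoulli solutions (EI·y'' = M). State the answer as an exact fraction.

M(2) = 353/30 kN·m

Load 1 — triangular load w₀=6 kN/m (0→w₀ over full span):
  M_1 = 3w₀Lx/20 - w₀L²/30 - w₀x³/(6L) = 3·6·6·2/20 - 6·6²/30 - 6·2³/(6·6) = 34/15 kN·m
Load 2 — uniform load w=7 kN/m over full span:
  M_2 = wLx/2 - wL²/12 - wx²/2 = 7·6·2/2 - 7·6²/12 - 7·2²/2 = 7 kN·m
Load 3 — point force P=7 kN at a=3/2 m (b=L-a=9/2):
  M_3 = Pa²(a+3b)(L-x)/L³ - Pa²b/L²  [x>a] = 7·(3/2)²·((3/2)+3·(9/2))·(6-2)/6³ - 7·(3/2)²·(9/2)/6² = 77/32 kN·m
Load 4 — point force P=3 kN at a=9/2 m (b=L-a=3/2):
  M_4 = Pb²(3a+b)x/L³ - Pab²/L²  [x≤a] = 3·(3/2)²·(3·(9/2)+(3/2))·2/6³ - 3·(9/2)·(3/2)²/6² = 3/32 kN·m
Superposition: M = Σ M_i = 353/30 kN·m ≈ 11.766667 kN·m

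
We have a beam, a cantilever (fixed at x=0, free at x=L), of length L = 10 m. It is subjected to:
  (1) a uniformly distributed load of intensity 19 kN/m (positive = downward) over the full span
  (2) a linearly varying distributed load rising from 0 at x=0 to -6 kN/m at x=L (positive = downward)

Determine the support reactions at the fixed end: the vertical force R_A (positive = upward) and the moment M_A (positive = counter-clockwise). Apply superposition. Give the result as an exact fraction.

Load 1 — uniform load w=19 kN/m over full span:
  R_A = wL = 19·10 = 190 kN
  M_A = wL²/2 = 19·10²/2 = 950 kN·m
Load 2 — triangular load w₀=-6 kN/m (0→w₀ over full span):
  R_A = w₀L/2 = (-6)·10/2 = -30 kN
  M_A = w₀L²/3 = (-6)·10²/3 = -200 kN·m
Superposition: R_A = 160 kN, M_A = 750 kN·m

R_A = 160 kN, M_A = 750 kN·m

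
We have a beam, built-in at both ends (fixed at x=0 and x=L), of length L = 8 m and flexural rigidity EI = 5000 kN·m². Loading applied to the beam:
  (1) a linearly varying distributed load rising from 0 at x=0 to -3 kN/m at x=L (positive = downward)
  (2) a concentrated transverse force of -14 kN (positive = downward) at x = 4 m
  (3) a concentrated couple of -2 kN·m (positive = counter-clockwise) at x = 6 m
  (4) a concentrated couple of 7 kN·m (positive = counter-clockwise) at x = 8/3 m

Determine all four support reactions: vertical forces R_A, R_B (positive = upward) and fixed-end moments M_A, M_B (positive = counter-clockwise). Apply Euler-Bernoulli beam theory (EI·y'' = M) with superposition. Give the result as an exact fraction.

R_A = -4663/480 kN, M_A = -841/40 kN·m, R_B = -7817/480 kN, M_B = 3157/120 kN·m

Load 1 — triangular load w₀=-3 kN/m (0→w₀ over full span):
  R_A = 3w₀L/20 = 3·(-3)·8/20 = -18/5 kN
  M_A = w₀L²/30 = (-3)·8²/30 = -32/5 kN·m
  R_B = 7w₀L/20 = 7·(-3)·8/20 = -42/5 kN
  M_B = -w₀L²/20 = -(-3)·8²/20 = 48/5 kN·m
Load 2 — point force P=-14 kN at a=4 m (b=L-a=4):
  R_A = Pb²(3a+b)/L³ = (-14)·4²·(3·4+4)/8³ = -7 kN
  M_A = Pab²/L² = (-14)·4·4²/8² = -14 kN·m
  R_B = Pa²(a+3b)/L³ = (-14)·4²·(4+3·4)/8³ = -7 kN
  M_B = -Pa²b/L² = -(-14)·4²·4/8² = 14 kN·m
Load 3 — applied couple M₀=-2 kN·m at a=6 m (b=L-a=2):
  R_A = 6M₀ab/L³ = 6·(-2)·6·2/8³ = -9/32 kN
  M_A = M₀b(2a-b)/L² = (-2)·2·(2·6-2)/8² = -5/8 kN·m
  R_B = -6M₀ab/L³ = -6·(-2)·6·2/8³ = 9/32 kN
  M_B = M₀a(2b-a)/L² = (-2)·6·(2·2-6)/8² = 3/8 kN·m
Load 4 — applied couple M₀=7 kN·m at a=8/3 m (b=L-a=16/3):
  R_A = 6M₀ab/L³ = 6·7·(8/3)·(16/3)/8³ = 7/6 kN
  M_A = M₀b(2a-b)/L² = 7·(16/3)·(2·(8/3)-(16/3))/8² = 0 kN·m
  R_B = -6M₀ab/L³ = -6·7·(8/3)·(16/3)/8³ = -7/6 kN
  M_B = M₀a(2b-a)/L² = 7·(8/3)·(2·(16/3)-(8/3))/8² = 7/3 kN·m
Superposition: R_A = -4663/480 kN, M_A = -841/40 kN·m, R_B = -7817/480 kN, M_B = 3157/120 kN·m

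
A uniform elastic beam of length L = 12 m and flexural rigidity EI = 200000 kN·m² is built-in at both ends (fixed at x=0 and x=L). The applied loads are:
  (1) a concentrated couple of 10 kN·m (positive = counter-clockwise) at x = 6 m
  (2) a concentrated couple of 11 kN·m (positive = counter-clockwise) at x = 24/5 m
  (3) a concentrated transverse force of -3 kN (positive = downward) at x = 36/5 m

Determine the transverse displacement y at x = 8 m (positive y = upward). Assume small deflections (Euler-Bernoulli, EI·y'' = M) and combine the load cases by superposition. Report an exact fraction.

y(8) = 3889/18750000 m

Load 1 — applied couple M₀=10 kN·m at a=6 m (b=L-a=6):
  y_1 = (R_Ax³/6 - M_Ax²/2 - M₀(x-a)²/2)/EI  [x>a] with R_A=5/4, M_A=5/2 = ((5/4)·8³/6 - (5/2)·8²/2 - 10·(8-6)²/2)/200000 = 1/30000 m
Load 2 — applied couple M₀=11 kN·m at a=24/5 m (b=L-a=36/5):
  y_2 = (R_Ax³/6 - M_Ax²/2 - M₀(x-a)²/2)/EI  [x>a] with R_A=33/25, M_A=33/25 = ((33/25)·8³/6 - (33/25)·8²/2 - 11·(8-(24/5))²/2)/200000 = 11/156250 m
Load 3 — point force P=-3 kN at a=36/5 m (b=L-a=24/5):
  y_3 = -Pa²(L-x)²(3bL-(3b+a)(L-x))/(6L³EI)  [x>a] = -(-3)·(36/5)²·(12-8)²·(3·(24/5)·12-(3·(24/5)+(36/5))·(12-8))/(6·12³·200000) = 81/781250 m
Superposition: y = Σ y_i = 3889/18750000 m ≈ 0.000207 m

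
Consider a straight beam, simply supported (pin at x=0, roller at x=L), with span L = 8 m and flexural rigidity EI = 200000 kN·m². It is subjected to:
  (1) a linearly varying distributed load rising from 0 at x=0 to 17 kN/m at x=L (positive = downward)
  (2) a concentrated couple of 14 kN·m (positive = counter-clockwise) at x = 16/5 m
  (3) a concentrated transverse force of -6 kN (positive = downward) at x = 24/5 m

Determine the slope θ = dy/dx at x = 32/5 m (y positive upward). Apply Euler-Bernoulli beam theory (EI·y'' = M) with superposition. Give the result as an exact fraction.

Load 1 — triangular load w₀=17 kN/m (0→w₀ over full span):
  θ_1 = -w₀(7L⁴-30L²x²+15x⁴)/(360LEI) = -17·(7·8⁴-30·8²·(32/5)²+15·(32/5)⁴)/(360·8·200000) = 12869/17578125 rad
Load 2 — applied couple M₀=14 kN·m at a=16/5 m (b=L-a=24/5):
  θ_2 = (M₀x²/(2L)-M₀(x-a)+C₁)/EI  [x>a] with C₁=M₀(3b²-L²)/(6L)=112/75 = (14·(32/5)²/(2·8)-14·((32/5)-(16/5))+(112/75))/200000 = -7/187500 rad
Load 3 — point force P=-6 kN at a=24/5 m (b=L-a=16/5):
  θ_3 = -Pa(2L²-6Lx+3x²+a²)/(6LEI)  [x>a] = -(-6)·(24/5)·(2·8²-6·8·(32/5)+3·(32/5)²+(24/5)²)/(6·8·200000) = -39/390625 rad
Superposition: θ = Σ θ_i = 41831/70312500 rad ≈ 0.000595 rad

θ(32/5) = 41831/70312500 rad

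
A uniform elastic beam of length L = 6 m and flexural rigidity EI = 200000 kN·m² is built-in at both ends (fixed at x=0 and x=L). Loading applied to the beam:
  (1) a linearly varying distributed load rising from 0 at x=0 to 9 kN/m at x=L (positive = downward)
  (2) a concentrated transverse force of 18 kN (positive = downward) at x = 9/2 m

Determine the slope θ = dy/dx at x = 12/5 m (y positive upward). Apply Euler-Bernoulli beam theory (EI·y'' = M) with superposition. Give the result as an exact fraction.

θ(12/5) = -21789/500000000 rad

Load 1 — triangular load w₀=9 kN/m (0→w₀ over full span):
  θ_1 = -w₀(2x(L-x)(L-2x)(x+2L)+x²(L-x)²)/(120LEI) = -9·(2·(12/5)·(6-(12/5))·(6-2·(12/5))·((12/5)+2·6)+(12/5)²·(6-(12/5))²)/(120·6·200000) = -729/31250000 rad
Load 2 — point force P=18 kN at a=9/2 m (b=L-a=3/2):
  θ_2 = -Pb²x(2aL-(3a+b)x)/(2L³EI)  [x≤a] = -18·(3/2)²·(12/5)·(2·(9/2)·6-(3·(9/2)+(3/2))·(12/5))/(2·6³·200000) = -81/4000000 rad
Superposition: θ = Σ θ_i = -21789/500000000 rad ≈ -0.000044 rad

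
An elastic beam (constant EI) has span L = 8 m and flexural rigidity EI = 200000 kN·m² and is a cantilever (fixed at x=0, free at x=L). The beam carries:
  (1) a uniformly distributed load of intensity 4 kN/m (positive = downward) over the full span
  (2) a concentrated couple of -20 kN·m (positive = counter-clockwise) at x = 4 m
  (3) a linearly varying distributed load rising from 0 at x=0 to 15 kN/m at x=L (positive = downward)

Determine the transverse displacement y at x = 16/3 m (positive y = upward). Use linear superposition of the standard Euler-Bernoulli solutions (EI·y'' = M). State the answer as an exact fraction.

y(16/3) = -3809/168750 m

Load 1 — uniform load w=4 kN/m over full span:
  y_1 = -wx²(x²-4Lx+6L²)/(24EI) = -4·(16/3)²·((16/3)²-4·8·(16/3)+6·8²)/(24·200000) = -4352/759375 m
Load 2 — applied couple M₀=-20 kN·m at a=4 m (b=L-a=4):
  y_2 = M₀a(2x-a)/(2EI)  [x>a] = (-20)·4·(2·(16/3)-4)/(2·200000) = -1/750 m
Load 3 — triangular load w₀=15 kN/m (0→w₀ over full span):
  y_3 = (w₀Lx³/12-w₀L²x²/6-w₀x⁵/(120L))/EI = (15·8·(16/3)³/12-15·8²·(16/3)²/6-15·(16/3)⁵/(120·8))/200000 = -11776/759375 m
Superposition: y = Σ y_i = -3809/168750 m ≈ -0.022572 m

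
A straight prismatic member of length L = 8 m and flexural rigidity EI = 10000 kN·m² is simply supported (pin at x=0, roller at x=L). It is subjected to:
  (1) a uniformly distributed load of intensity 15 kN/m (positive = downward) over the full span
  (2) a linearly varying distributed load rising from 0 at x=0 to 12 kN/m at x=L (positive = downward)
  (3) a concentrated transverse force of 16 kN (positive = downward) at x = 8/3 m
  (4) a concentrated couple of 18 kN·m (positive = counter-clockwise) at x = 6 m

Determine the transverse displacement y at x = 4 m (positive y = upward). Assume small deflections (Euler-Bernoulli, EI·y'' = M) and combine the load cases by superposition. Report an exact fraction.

y(4) = -10687/81000 m

Load 1 — uniform load w=15 kN/m over full span:
  y_1 = -wx(L³-2Lx²+x³)/(24EI) = -15·4·(8³-2·8·4²+4³)/(24·10000) = -2/25 m
Load 2 — triangular load w₀=12 kN/m (0→w₀ over full span):
  y_2 = -w₀x(7L⁴-10L²x²+3x⁴)/(360LEI) = -12·4·(7·8⁴-10·8²·4²+3·4⁴)/(360·8·10000) = -4/125 m
Load 3 — point force P=16 kN at a=8/3 m (b=L-a=16/3):
  y_3 = -Pa(L-x)(2Lx-a²-x²)/(6LEI)  [x>a] = -16·(8/3)·(8-4)·(2·8·4-(8/3)²-4²)/(6·8·10000) = -736/50625 m
Load 4 — applied couple M₀=18 kN·m at a=6 m (b=L-a=2):
  y_4 = (M₀x³/(6L)+C₁x)/EI  [x≤a] with C₁=M₀(3b²-L²)/(6L)=-39/2 = (18·4³/(6·8)+(-39/2)·4)/10000 = -27/5000 m
Superposition: y = Σ y_i = -10687/81000 m ≈ -0.131938 m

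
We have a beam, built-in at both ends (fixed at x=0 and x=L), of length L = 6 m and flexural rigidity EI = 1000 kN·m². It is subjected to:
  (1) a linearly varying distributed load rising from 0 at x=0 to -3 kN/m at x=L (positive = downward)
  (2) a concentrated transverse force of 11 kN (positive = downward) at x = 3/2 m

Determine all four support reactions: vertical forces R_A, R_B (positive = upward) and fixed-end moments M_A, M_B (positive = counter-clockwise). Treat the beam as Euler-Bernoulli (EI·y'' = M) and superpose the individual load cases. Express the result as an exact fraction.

R_A = 1053/160 kN, M_A = 909/160 kN·m, R_B = -733/160 kN, M_B = 369/160 kN·m

Load 1 — triangular load w₀=-3 kN/m (0→w₀ over full span):
  R_A = 3w₀L/20 = 3·(-3)·6/20 = -27/10 kN
  M_A = w₀L²/30 = (-3)·6²/30 = -18/5 kN·m
  R_B = 7w₀L/20 = 7·(-3)·6/20 = -63/10 kN
  M_B = -w₀L²/20 = -(-3)·6²/20 = 27/5 kN·m
Load 2 — point force P=11 kN at a=3/2 m (b=L-a=9/2):
  R_A = Pb²(3a+b)/L³ = 11·(9/2)²·(3·(3/2)+(9/2))/6³ = 297/32 kN
  M_A = Pab²/L² = 11·(3/2)·(9/2)²/6² = 297/32 kN·m
  R_B = Pa²(a+3b)/L³ = 11·(3/2)²·((3/2)+3·(9/2))/6³ = 55/32 kN
  M_B = -Pa²b/L² = -11·(3/2)²·(9/2)/6² = -99/32 kN·m
Superposition: R_A = 1053/160 kN, M_A = 909/160 kN·m, R_B = -733/160 kN, M_B = 369/160 kN·m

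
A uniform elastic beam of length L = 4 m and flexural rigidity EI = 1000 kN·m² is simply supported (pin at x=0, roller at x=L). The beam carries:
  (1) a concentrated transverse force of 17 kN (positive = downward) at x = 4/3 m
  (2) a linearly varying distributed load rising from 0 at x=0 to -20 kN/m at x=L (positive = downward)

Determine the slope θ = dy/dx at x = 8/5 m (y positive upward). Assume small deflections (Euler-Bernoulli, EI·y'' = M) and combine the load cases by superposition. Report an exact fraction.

θ(8/5) = 7973/1265625 rad

Load 1 — point force P=17 kN at a=4/3 m (b=L-a=8/3):
  θ_1 = -Pa(2L²-6Lx+3x²+a²)/(6LEI)  [x>a] = -17·(4/3)·(2·4²-6·4·(8/5)+3·(8/5)²+(4/3)²)/(6·4·1000) = -731/253125 rad
Load 2 — triangular load w₀=-20 kN/m (0→w₀ over full span):
  θ_2 = -w₀(7L⁴-30L²x²+15x⁴)/(360LEI) = -(-20)·(7·4⁴-30·4²·(8/5)²+15·(8/5)⁴)/(360·4·1000) = 1292/140625 rad
Superposition: θ = Σ θ_i = 7973/1265625 rad ≈ 0.006300 rad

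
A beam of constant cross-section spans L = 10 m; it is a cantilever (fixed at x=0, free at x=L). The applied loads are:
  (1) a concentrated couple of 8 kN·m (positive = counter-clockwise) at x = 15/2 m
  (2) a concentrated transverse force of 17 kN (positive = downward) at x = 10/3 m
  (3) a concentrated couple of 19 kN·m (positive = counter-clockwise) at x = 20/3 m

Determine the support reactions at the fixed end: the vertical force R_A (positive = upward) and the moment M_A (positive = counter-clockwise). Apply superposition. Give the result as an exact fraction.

Load 1 — applied couple M₀=8 kN·m at a=15/2 m (b=L-a=5/2):
  R_A = 0 kN
  M_A = -M₀ = -8 kN·m
Load 2 — point force P=17 kN at a=10/3 m (b=L-a=20/3):
  R_A = P = 17 kN
  M_A = Pa = 17·(10/3) = 170/3 kN·m
Load 3 — applied couple M₀=19 kN·m at a=20/3 m (b=L-a=10/3):
  R_A = 0 kN
  M_A = -M₀ = -19 kN·m
Superposition: R_A = 17 kN, M_A = 89/3 kN·m

R_A = 17 kN, M_A = 89/3 kN·m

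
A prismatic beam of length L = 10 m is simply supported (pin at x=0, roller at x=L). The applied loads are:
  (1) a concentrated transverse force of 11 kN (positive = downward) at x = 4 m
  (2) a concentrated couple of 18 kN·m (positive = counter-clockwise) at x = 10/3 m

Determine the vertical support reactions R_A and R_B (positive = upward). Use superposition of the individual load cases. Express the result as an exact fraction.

Load 1 — point force P=11 kN at a=4 m (b=L-a=6):
  R_A = Pb/L = 11·6/10 = 33/5 kN
  R_B = Pa/L = 11·4/10 = 22/5 kN
Load 2 — applied couple M₀=18 kN·m at a=10/3 m (b=L-a=20/3):
  R_A = M₀/L = 18/10 = 9/5 kN
  R_B = -M₀/L = -18/10 = -9/5 kN
Superposition: R_A = 42/5 kN, R_B = 13/5 kN

R_A = 42/5 kN, R_B = 13/5 kN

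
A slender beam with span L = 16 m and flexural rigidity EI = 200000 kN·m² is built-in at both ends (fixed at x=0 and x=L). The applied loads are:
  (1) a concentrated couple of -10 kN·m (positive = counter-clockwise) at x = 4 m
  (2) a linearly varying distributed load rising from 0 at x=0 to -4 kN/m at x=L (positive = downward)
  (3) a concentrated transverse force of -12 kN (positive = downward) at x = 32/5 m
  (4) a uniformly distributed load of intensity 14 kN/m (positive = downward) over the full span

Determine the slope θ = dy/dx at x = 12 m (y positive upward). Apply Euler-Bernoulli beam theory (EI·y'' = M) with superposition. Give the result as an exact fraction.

Load 1 — applied couple M₀=-10 kN·m at a=4 m (b=L-a=12):
  θ_1 = (R_Ax²/2 - M_Ax - M₀(x-a))/EI  [x>a] with R_A=-45/64, M_A=15/8 = ((-45/64)·12²/2 - (15/8)·12 - (-10)·(12-4))/200000 = 11/320000 rad
Load 2 — triangular load w₀=-4 kN/m (0→w₀ over full span):
  θ_2 = -w₀(2x(L-x)(L-2x)(x+2L)+x²(L-x)²)/(120LEI) = -(-4)·(2·12·(16-12)·(16-2·12)·(12+2·16)+12²·(16-12)²)/(120·16·200000) = -41/125000 rad
Load 3 — point force P=-12 kN at a=32/5 m (b=L-a=48/5):
  θ_3 = Pa²(L-x)(2bL-(3b+a)(L-x))/(2L³EI)  [x>a] = (-12)·(32/5)²·(16-12)·(2·(48/5)·16-(3·(48/5)+(32/5))·(16-12))/(2·16³·200000) = -78/390625 rad
Load 4 — uniform load w=14 kN/m over full span:
  θ_4 = -wx(L-x)(L-2x)/(12EI) = -14·12·(16-12)·(16-2·12)/(12·200000) = 7/3125 rad
Superposition: θ = Σ θ_i = 349339/200000000 rad ≈ 0.001747 rad

θ(12) = 349339/200000000 rad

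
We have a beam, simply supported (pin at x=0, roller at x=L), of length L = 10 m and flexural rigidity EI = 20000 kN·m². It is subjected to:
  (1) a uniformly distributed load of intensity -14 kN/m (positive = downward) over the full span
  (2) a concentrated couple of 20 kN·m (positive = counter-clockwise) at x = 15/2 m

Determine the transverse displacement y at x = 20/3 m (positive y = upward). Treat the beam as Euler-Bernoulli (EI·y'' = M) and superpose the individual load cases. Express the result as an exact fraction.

Load 1 — uniform load w=-14 kN/m over full span:
  y_1 = -wx(L³-2Lx²+x³)/(24EI) = -(-14)·(20/3)·(10³-2·10·(20/3)²+(20/3)³)/(24·20000) = 77/972 m
Load 2 — applied couple M₀=20 kN·m at a=15/2 m (b=L-a=5/2):
  y_2 = (M₀x³/(6L)+C₁x)/EI  [x≤a] with C₁=M₀(3b²-L²)/(6L)=-325/12 = (20·(20/3)³/(6·10)+(-325/12)·(20/3))/20000 = -53/12960 m
Superposition: y = Σ y_i = 2921/38880 m ≈ 0.075129 m

y(20/3) = 2921/38880 m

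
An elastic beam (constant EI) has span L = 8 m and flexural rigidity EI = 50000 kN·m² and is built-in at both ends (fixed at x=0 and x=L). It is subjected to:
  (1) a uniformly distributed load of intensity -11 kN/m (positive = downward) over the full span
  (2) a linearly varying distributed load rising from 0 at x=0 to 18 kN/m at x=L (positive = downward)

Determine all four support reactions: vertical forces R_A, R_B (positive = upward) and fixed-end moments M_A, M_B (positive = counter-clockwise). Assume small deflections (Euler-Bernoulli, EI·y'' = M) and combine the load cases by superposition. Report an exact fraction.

Load 1 — uniform load w=-11 kN/m over full span:
  R_A = wL/2 = (-11)·8/2 = -44 kN
  M_A = wL²/12 = (-11)·8²/12 = -176/3 kN·m
  R_B = wL/2 = (-11)·8/2 = -44 kN
  M_B = -wL²/12 = -(-11)·8²/12 = 176/3 kN·m
Load 2 — triangular load w₀=18 kN/m (0→w₀ over full span):
  R_A = 3w₀L/20 = 3·18·8/20 = 108/5 kN
  M_A = w₀L²/30 = 18·8²/30 = 192/5 kN·m
  R_B = 7w₀L/20 = 7·18·8/20 = 252/5 kN
  M_B = -w₀L²/20 = -18·8²/20 = -288/5 kN·m
Superposition: R_A = -112/5 kN, M_A = -304/15 kN·m, R_B = 32/5 kN, M_B = 16/15 kN·m

R_A = -112/5 kN, M_A = -304/15 kN·m, R_B = 32/5 kN, M_B = 16/15 kN·m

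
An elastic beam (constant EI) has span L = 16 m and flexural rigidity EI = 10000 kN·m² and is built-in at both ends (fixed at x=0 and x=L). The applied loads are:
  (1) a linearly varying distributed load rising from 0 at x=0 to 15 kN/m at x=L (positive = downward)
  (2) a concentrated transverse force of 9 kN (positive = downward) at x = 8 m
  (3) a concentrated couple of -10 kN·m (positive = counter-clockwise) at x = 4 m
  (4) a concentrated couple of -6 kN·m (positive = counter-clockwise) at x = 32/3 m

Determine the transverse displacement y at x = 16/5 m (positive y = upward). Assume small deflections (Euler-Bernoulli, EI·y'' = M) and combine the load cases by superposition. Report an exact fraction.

Load 1 — triangular load w₀=15 kN/m (0→w₀ over full span):
  y_1 = -w₀x²(L-x)²(x+2L)/(120LEI) = -15·(16/5)²·(16-(16/5))²·((16/5)+2·16)/(120·16·10000) = -90112/1953125 m
Load 2 — point force P=9 kN at a=8 m (b=L-a=8):
  y_2 = -Pb²x²(3aL-(3a+b)x)/(6L³EI)  [x≤a] = -9·8²·(16/5)²·(3·8·16-(3·8+8)·(16/5))/(6·16³·10000) = -528/78125 m
Load 3 — applied couple M₀=-10 kN·m at a=4 m (b=L-a=12):
  y_3 = (R_Ax³/6 - M_Ax²/2)/EI  [x≤a] with R_A=-45/64, M_A=15/8 = ((-45/64)·(16/5)³/6 - (15/8)·(16/5)²/2)/10000 = -21/15625 m
Load 4 — applied couple M₀=-6 kN·m at a=32/3 m (b=L-a=16/3):
  y_4 = (R_Ax³/6 - M_Ax²/2)/EI  [x≤a] with R_A=-1/2, M_A=-2 = ((-1/2)·(16/5)³/6 - (-2)·(16/5)²/2)/10000 = 176/234375 m
Superposition: y = Σ y_i = -313411/5859375 m ≈ -0.053489 m

y(16/5) = -313411/5859375 m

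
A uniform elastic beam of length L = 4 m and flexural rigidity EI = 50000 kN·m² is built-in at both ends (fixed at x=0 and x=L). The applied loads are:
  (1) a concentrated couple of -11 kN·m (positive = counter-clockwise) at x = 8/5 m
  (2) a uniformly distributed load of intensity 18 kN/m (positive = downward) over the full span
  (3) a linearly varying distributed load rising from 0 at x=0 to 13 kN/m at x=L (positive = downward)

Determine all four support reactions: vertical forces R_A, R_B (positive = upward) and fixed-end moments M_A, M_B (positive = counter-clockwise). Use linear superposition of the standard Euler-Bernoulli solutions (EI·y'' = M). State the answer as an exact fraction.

R_A = 996/25 kN, M_A = 2221/75 kN·m, R_B = 1454/25 kN, M_B = -948/25 kN·m

Load 1 — applied couple M₀=-11 kN·m at a=8/5 m (b=L-a=12/5):
  R_A = 6M₀ab/L³ = 6·(-11)·(8/5)·(12/5)/4³ = -99/25 kN
  M_A = M₀b(2a-b)/L² = (-11)·(12/5)·(2·(8/5)-(12/5))/4² = -33/25 kN·m
  R_B = -6M₀ab/L³ = -6·(-11)·(8/5)·(12/5)/4³ = 99/25 kN
  M_B = M₀a(2b-a)/L² = (-11)·(8/5)·(2·(12/5)-(8/5))/4² = -88/25 kN·m
Load 2 — uniform load w=18 kN/m over full span:
  R_A = wL/2 = 18·4/2 = 36 kN
  M_A = wL²/12 = 18·4²/12 = 24 kN·m
  R_B = wL/2 = 18·4/2 = 36 kN
  M_B = -wL²/12 = -18·4²/12 = -24 kN·m
Load 3 — triangular load w₀=13 kN/m (0→w₀ over full span):
  R_A = 3w₀L/20 = 3·13·4/20 = 39/5 kN
  M_A = w₀L²/30 = 13·4²/30 = 104/15 kN·m
  R_B = 7w₀L/20 = 7·13·4/20 = 91/5 kN
  M_B = -w₀L²/20 = -13·4²/20 = -52/5 kN·m
Superposition: R_A = 996/25 kN, M_A = 2221/75 kN·m, R_B = 1454/25 kN, M_B = -948/25 kN·m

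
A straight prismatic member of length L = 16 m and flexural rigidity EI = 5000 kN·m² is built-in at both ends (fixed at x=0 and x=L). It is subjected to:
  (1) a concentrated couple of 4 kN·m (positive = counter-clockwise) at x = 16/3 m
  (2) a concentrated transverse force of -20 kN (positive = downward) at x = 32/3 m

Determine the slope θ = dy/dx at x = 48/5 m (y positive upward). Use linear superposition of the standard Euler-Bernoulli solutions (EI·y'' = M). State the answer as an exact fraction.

Load 1 — applied couple M₀=4 kN·m at a=16/3 m (b=L-a=32/3):
  θ_1 = (R_Ax²/2 - M_Ax - M₀(x-a))/EI  [x>a] with R_A=1/3, M_A=0 = ((1/3)·(48/5)²/2 - 0·(48/5) - 4·((48/5)-(16/3)))/5000 = -16/46875 rad
Load 2 — point force P=-20 kN at a=32/3 m (b=L-a=16/3):
  θ_2 = -Pb²x(2aL-(3a+b)x)/(2L³EI)  [x≤a] = -(-20)·(16/3)²·(48/5)·(2·(32/3)·16-(3·(32/3)+(16/3))·(48/5))/(2·16³·5000) = -64/28125 rad
Superposition: θ = Σ θ_i = -368/140625 rad ≈ -0.002617 rad

θ(48/5) = -368/140625 rad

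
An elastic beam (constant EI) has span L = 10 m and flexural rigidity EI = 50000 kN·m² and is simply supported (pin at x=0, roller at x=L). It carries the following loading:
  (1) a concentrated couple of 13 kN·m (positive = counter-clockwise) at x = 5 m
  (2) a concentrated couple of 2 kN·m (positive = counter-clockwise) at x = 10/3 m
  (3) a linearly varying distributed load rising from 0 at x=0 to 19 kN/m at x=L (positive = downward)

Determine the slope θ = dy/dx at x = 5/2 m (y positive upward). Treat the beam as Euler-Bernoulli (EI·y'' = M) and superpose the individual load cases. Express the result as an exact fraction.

Load 1 — applied couple M₀=13 kN·m at a=5 m (b=L-a=5):
  θ_1 = (M₀x²/(2L)+C₁)/EI  [x≤a] with C₁=M₀(3b²-L²)/(6L)=-65/12 = (13·(5/2)²/(2·10)+(-65/12))/50000 = -13/480000 rad
Load 2 — applied couple M₀=2 kN·m at a=10/3 m (b=L-a=20/3):
  θ_2 = (M₀x²/(2L)+C₁)/EI  [x≤a] with C₁=M₀(3b²-L²)/(6L)=10/9 = (2·(5/2)²/(2·10)+(10/9))/50000 = 1/28800 rad
Load 3 — triangular load w₀=19 kN/m (0→w₀ over full span):
  θ_3 = -w₀(7L⁴-30L²x²+15x⁴)/(360LEI) = -19·(7·10⁴-30·10²·(5/2)²+15·(5/2)⁴)/(360·10·50000) = -25213/4608000 rad
Superposition: θ = Σ θ_i = -41963/7680000 rad ≈ -0.005464 rad

θ(5/2) = -41963/7680000 rad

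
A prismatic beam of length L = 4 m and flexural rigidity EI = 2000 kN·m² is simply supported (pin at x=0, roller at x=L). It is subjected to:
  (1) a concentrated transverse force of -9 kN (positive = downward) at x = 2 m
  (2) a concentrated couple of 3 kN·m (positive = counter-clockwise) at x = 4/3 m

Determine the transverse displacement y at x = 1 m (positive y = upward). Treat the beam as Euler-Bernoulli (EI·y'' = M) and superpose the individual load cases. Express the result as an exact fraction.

y(1) = 217/48000 m

Load 1 — point force P=-9 kN at a=2 m (b=L-a=2):
  y_1 = -Pbx(L²-b²-x²)/(6LEI)  [x≤a] = -(-9)·2·1·(4²-2²-1²)/(6·4·2000) = 33/8000 m
Load 2 — applied couple M₀=3 kN·m at a=4/3 m (b=L-a=8/3):
  y_2 = (M₀x³/(6L)+C₁x)/EI  [x≤a] with C₁=M₀(3b²-L²)/(6L)=2/3 = (3·1³/(6·4)+(2/3)·1)/2000 = 19/48000 m
Superposition: y = Σ y_i = 217/48000 m ≈ 0.004521 m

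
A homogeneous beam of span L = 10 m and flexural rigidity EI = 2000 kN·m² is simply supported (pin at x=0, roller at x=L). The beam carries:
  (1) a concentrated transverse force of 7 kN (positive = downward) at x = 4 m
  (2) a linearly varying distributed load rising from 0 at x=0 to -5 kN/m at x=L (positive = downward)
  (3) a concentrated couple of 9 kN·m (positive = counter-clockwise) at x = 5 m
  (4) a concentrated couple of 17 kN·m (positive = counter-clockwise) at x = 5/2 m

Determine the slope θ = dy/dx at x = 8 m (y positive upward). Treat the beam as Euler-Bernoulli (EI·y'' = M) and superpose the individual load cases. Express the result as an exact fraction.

θ(8) = -51899/1440000 rad

Load 1 — point force P=7 kN at a=4 m (b=L-a=6):
  θ_1 = -Pa(2L²-6Lx+3x²+a²)/(6LEI)  [x>a] = -7·4·(2·10²-6·10·8+3·8²+4²)/(6·10·2000) = 21/1250 rad
Load 2 — triangular load w₀=-5 kN/m (0→w₀ over full span):
  θ_2 = -w₀(7L⁴-30L²x²+15x⁴)/(360LEI) = -(-5)·(7·10⁴-30·10²·8²+15·8⁴)/(360·10·2000) = -757/18000 rad
Load 3 — applied couple M₀=9 kN·m at a=5 m (b=L-a=5):
  θ_3 = (M₀x²/(2L)-M₀(x-a)+C₁)/EI  [x>a] with C₁=M₀(3b²-L²)/(6L)=-15/4 = (9·8²/(2·10)-9·(8-5)+(-15/4))/2000 = -39/40000 rad
Load 4 — applied couple M₀=17 kN·m at a=5/2 m (b=L-a=15/2):
  θ_4 = (M₀x²/(2L)-M₀(x-a)+C₁)/EI  [x>a] with C₁=M₀(3b²-L²)/(6L)=935/48 = (17·8²/(2·10)-17·(8-(5/2))+(935/48))/2000 = -4709/480000 rad
Superposition: θ = Σ θ_i = -51899/1440000 rad ≈ -0.036041 rad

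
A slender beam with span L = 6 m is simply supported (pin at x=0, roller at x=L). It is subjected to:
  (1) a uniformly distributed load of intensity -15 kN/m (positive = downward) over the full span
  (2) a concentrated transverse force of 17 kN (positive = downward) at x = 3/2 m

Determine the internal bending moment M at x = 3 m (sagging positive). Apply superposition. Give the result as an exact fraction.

Load 1 — uniform load w=-15 kN/m over full span:
  M_1 = wx(L-x)/2 = (-15)·3·(6-3)/2 = -135/2 kN·m
Load 2 — point force P=17 kN at a=3/2 m (b=L-a=9/2):
  M_2 = Pa(L-x)/L  [x>a] = 17·(3/2)·(6-3)/6 = 51/4 kN·m
Superposition: M = Σ M_i = -219/4 kN·m ≈ -54.750000 kN·m

M(3) = -219/4 kN·m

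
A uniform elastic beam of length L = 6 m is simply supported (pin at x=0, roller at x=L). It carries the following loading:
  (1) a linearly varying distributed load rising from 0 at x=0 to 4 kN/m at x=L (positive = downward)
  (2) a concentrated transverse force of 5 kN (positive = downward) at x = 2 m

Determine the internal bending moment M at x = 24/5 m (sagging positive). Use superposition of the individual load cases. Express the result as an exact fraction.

M(24/5) = 1114/125 kN·m

Load 1 — triangular load w₀=4 kN/m (0→w₀ over full span):
  M_1 = w₀Lx/6 - w₀x³/(6L) = 4·6·(24/5)/6 - 4·(24/5)³/(6·6) = 864/125 kN·m
Load 2 — point force P=5 kN at a=2 m (b=L-a=4):
  M_2 = Pa(L-x)/L  [x>a] = 5·2·(6-(24/5))/6 = 2 kN·m
Superposition: M = Σ M_i = 1114/125 kN·m ≈ 8.912000 kN·m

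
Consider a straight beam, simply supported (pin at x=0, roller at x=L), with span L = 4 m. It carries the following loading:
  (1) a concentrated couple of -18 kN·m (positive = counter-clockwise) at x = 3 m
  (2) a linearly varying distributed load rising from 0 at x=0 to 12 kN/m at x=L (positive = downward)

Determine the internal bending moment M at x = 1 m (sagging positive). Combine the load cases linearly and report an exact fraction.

M(1) = 3 kN·m

Load 1 — applied couple M₀=-18 kN·m at a=3 m (b=L-a=1):
  M_1 = M₀x/L  [x≤a] = (-18)·1/4 = -9/2 kN·m
Load 2 — triangular load w₀=12 kN/m (0→w₀ over full span):
  M_2 = w₀Lx/6 - w₀x³/(6L) = 12·4·1/6 - 12·1³/(6·4) = 15/2 kN·m
Superposition: M = Σ M_i = 3 kN·m ≈ 3.000000 kN·m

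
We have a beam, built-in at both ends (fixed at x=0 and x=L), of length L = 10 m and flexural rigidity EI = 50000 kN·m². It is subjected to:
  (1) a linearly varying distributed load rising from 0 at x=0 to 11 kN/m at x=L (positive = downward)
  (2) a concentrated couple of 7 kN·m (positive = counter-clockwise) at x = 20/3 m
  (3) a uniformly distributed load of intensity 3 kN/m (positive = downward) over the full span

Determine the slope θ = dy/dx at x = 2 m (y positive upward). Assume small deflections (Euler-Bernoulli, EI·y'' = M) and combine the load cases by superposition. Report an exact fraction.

θ(2) = -509/375000 rad

Load 1 — triangular load w₀=11 kN/m (0→w₀ over full span):
  θ_1 = -w₀(2x(L-x)(L-2x)(x+2L)+x²(L-x)²)/(120LEI) = -11·(2·2·(10-2)·(10-2·2)·(2+2·10)+2²·(10-2)²)/(120·10·50000) = -77/93750 rad
Load 2 — applied couple M₀=7 kN·m at a=20/3 m (b=L-a=10/3):
  θ_2 = (R_Ax²/2 - M_Ax)/EI  [x≤a] with R_A=14/15, M_A=7/3 = ((14/15)·2²/2 - (7/3)·2)/50000 = -7/125000 rad
Load 3 — uniform load w=3 kN/m over full span:
  θ_3 = -wx(L-x)(L-2x)/(12EI) = -3·2·(10-2)·(10-2·2)/(12·50000) = -3/6250 rad
Superposition: θ = Σ θ_i = -509/375000 rad ≈ -0.001357 rad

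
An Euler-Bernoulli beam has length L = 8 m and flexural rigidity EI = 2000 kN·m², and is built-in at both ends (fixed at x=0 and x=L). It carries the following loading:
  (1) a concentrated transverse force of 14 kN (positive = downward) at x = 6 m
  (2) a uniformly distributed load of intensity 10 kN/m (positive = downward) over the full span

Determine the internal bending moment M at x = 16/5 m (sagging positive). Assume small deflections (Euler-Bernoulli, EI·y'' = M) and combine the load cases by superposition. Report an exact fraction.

Load 1 — point force P=14 kN at a=6 m (b=L-a=2):
  M_1 = Pb²(3a+b)x/L³ - Pab²/L²  [x≤a] = 14·2²·(3·6+2)·(16/5)/8³ - 14·6·2²/8² = 7/4 kN·m
Load 2 — uniform load w=10 kN/m over full span:
  M_2 = wLx/2 - wL²/12 - wx²/2 = 10·8·(16/5)/2 - 10·8²/12 - 10·(16/5)²/2 = 352/15 kN·m
Superposition: M = Σ M_i = 1513/60 kN·m ≈ 25.216667 kN·m

M(16/5) = 1513/60 kN·m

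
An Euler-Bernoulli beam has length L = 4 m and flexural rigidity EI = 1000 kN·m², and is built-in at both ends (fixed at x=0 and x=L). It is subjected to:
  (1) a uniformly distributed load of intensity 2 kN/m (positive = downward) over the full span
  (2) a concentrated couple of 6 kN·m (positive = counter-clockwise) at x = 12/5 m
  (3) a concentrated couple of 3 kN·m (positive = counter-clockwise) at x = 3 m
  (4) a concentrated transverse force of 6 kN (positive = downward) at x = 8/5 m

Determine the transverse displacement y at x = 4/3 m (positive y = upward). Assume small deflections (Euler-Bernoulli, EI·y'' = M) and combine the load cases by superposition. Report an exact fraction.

Load 1 — uniform load w=2 kN/m over full span:
  y_1 = -wx²(L-x)²/(24EI) = -2·(4/3)²·(4-(4/3))²/(24·1000) = -32/30375 m
Load 2 — applied couple M₀=6 kN·m at a=12/5 m (b=L-a=8/5):
  y_2 = (R_Ax³/6 - M_Ax²/2)/EI  [x≤a] with R_A=54/25, M_A=48/25 = ((54/25)·(4/3)³/6 - (48/25)·(4/3)²/2)/1000 = -8/9375 m
Load 3 — applied couple M₀=3 kN·m at a=3 m (b=L-a=1):
  y_3 = (R_Ax³/6 - M_Ax²/2)/EI  [x≤a] with R_A=27/32, M_A=15/16 = ((27/32)·(4/3)³/6 - (15/16)·(4/3)²/2)/1000 = -1/2000 m
Load 4 — point force P=6 kN at a=8/5 m (b=L-a=12/5):
  y_4 = -Pb²x²(3aL-(3a+b)x)/(6L³EI)  [x≤a] = -6·(12/5)²·(4/3)²·(3·(8/5)·4-(3·(8/5)+(12/5))·(4/3))/(6·4³·1000) = -24/15625 m
Superposition: y = Σ y_i = -239527/60750000 m ≈ -0.003943 m

y(4/3) = -239527/60750000 m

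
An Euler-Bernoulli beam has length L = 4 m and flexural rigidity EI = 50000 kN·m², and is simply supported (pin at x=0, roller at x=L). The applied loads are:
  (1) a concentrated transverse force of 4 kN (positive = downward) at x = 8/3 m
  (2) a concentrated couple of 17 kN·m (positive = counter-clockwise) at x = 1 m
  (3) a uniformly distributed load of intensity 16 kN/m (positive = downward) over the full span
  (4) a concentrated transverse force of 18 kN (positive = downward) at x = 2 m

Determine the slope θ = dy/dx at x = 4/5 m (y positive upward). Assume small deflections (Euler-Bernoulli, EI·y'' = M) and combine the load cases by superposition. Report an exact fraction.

θ(4/5) = -3442027/4050000000 rad

Load 1 — point force P=4 kN at a=8/3 m (b=L-a=4/3):
  θ_1 = -Pb(L²-b²-3x²)/(6LEI)  [x≤a] = -4·(4/3)·(4²-(4/3)²-3·(4/5)²)/(6·4·50000) = -346/6328125 rad
Load 2 — applied couple M₀=17 kN·m at a=1 m (b=L-a=3):
  θ_2 = (M₀x²/(2L)+C₁)/EI  [x≤a] with C₁=M₀(3b²-L²)/(6L)=187/24 = (17·(4/5)²/(2·4)+(187/24))/50000 = 5491/30000000 rad
Load 3 — uniform load w=16 kN/m over full span:
  θ_3 = -w(L³-6Lx²+4x³)/(24EI) = -16·(4³-6·4·(4/5)²+4·(4/5)³)/(24·50000) = -264/390625 rad
Load 4 — point force P=18 kN at a=2 m (b=L-a=2):
  θ_4 = -Pb(L²-b²-3x²)/(6LEI)  [x≤a] = -18·2·(4²-2²-3·(4/5)²)/(6·4·50000) = -189/625000 rad
Superposition: θ = Σ θ_i = -3442027/4050000000 rad ≈ -0.000850 rad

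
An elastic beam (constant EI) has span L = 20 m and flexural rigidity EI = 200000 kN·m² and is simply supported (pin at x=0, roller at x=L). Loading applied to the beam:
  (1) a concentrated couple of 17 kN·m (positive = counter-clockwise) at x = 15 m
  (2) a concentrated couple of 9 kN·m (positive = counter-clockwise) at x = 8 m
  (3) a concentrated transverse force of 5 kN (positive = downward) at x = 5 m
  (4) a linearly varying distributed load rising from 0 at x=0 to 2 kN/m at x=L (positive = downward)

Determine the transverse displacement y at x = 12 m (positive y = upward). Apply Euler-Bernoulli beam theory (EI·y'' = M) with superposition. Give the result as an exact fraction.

Load 1 — applied couple M₀=17 kN·m at a=15 m (b=L-a=5):
  y_1 = (M₀x³/(6L)+C₁x)/EI  [x≤a] with C₁=M₀(3b²-L²)/(6L)=-1105/24 = (17·12³/(6·20)+(-1105/24)·12)/200000 = -3077/2000000 m
Load 2 — applied couple M₀=9 kN·m at a=8 m (b=L-a=12):
  y_2 = (M₀x³/(6L)-M₀(x-a)²/2+C₁x)/EI  [x>a] with C₁=M₀(3b²-L²)/(6L)=12/5 = (9·12³/(6·20)-9·(12-8)²/2+(12/5)·12)/200000 = 27/62500 m
Load 3 — point force P=5 kN at a=5 m (b=L-a=15):
  y_3 = -Pa(L-x)(2Lx-a²-x²)/(6LEI)  [x>a] = -5·5·(20-12)·(2·20·12-5²-12²)/(6·20·200000) = -311/120000 m
Load 4 — triangular load w₀=2 kN/m (0→w₀ over full span):
  y_4 = -w₀x(7L⁴-10L²x²+3x⁴)/(360LEI) = -2·12·(7·20⁴-10·20²·12²+3·12⁴)/(360·20·200000) = -2368/234375 m
Superposition: y = Σ y_i = -414049/30000000 m ≈ -0.013802 m

y(12) = -414049/30000000 m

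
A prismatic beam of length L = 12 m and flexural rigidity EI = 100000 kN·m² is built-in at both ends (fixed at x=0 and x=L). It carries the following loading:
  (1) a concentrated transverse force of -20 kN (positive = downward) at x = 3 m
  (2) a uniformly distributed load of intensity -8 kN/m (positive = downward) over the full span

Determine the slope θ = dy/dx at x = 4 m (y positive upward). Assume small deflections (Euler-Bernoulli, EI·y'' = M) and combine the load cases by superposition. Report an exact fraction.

Load 1 — point force P=-20 kN at a=3 m (b=L-a=9):
  θ_1 = Pa²(L-x)(2bL-(3b+a)(L-x))/(2L³EI)  [x>a] = (-20)·3²·(12-4)·(2·9·12-(3·9+3)·(12-4))/(2·12³·100000) = 1/10000 rad
Load 2 — uniform load w=-8 kN/m over full span:
  θ_2 = -wx(L-x)(L-2x)/(12EI) = -(-8)·4·(12-4)·(12-2·4)/(12·100000) = 8/9375 rad
Superposition: θ = Σ θ_i = 143/150000 rad ≈ 0.000953 rad

θ(4) = 143/150000 rad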